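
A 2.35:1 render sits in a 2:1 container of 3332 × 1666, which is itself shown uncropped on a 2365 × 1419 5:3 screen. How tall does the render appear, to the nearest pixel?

1006 px

First fit — 2.35:1 into 3332×1666 spans the width: 3332.00 × 1417.87.
2:1 in 2365×1419: fills the width, so the intermediate becomes 2365.00 × 1182.50 — a scale of ×0.7098.
So the render's height is 1417.87 × 0.7098 ≈ 1006.38.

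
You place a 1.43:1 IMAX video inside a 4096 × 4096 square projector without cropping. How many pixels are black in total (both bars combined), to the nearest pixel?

5044897 pixels

1.43:1 IMAX (1.430) > square (1.000), so the video fills the width.
The video is 4096 / 1.430 ≈ 2864.3357 px tall.
Leftover height: 4096 − 2864.3357 = 1231.6643 px.
Bar area = 1231.6643 × 4096 ≈ 5044897 px.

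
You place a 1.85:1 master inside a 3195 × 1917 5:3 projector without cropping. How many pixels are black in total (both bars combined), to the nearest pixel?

606964 pixels

Since 1.850 > 1.667, the master is width-limited.
That makes the image 1727.0270 px tall (3195 / 1.850).
Leftover height: 1917 − 1727.0270 = 189.9730 px.
That's 189.9730 × 3195 ≈ 606964 black pixels.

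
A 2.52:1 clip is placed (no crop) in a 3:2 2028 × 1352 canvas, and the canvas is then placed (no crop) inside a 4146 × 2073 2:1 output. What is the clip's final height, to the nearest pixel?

1234 px

First fit — 2.52:1 into 2028×1352 spans the width: 2028.00 × 804.76.
The 3:2 canvas is height-limited in 4146×2073, giving 3109.50 × 2073.00; scale factor 1.5333.
So the clip's height is 804.76 × 1.5333 ≈ 1233.93.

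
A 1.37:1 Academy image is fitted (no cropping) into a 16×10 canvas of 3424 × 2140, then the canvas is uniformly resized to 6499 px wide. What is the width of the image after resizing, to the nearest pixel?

5565 px

In the 3424×2140 frame the image fills the height: width = 2140 × 1.370 ≈ 2931.80 px.
The frame scales by 6499/3424 = 1.8981; 2931.80 × 1.8981 ≈ 5564.77 px.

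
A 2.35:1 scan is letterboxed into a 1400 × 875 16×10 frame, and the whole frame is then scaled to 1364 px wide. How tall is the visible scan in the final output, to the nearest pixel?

580 px

In the 1400×875 frame the scan fills the width: height = 1400 / 2.350 ≈ 595.74 px.
The frame scales by 1364/1400 = 0.9743; 595.74 × 0.9743 ≈ 580.43 px.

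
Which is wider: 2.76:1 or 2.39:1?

2.76 and 2.39; 2.76 > 2.39.

2.76:1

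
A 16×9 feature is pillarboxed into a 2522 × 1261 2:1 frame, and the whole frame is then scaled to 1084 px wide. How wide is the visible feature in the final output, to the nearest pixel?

Fitted into 2522×1261, the feature spans the height; its width is 1261 × 16/9 ≈ 2241.78 px.
Scaling 2522 → 1084 is ×0.4298, so the width becomes 2241.78 × 0.4298 ≈ 963.56 px.

964 px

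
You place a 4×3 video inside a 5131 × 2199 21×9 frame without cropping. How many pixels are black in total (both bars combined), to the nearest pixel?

4835601 pixels

4×3 is narrower than 21×9, so it spans the full height.
Content width = 2199 × 4/3 ≈ 2932.0000 px.
5131 − 2932.0000 = 2199.0000 px of bars.
That's 2199.0000 × 2199 ≈ 4835601 black pixels.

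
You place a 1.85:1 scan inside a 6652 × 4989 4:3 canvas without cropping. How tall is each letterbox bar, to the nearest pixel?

697 px

1.85:1 is wider than 4:3, so it spans the full width.
That makes the image 3595.68 px tall (6652 / 1.850).
Black = 4989 − 3595.68 = 1393.32 px, or 696.66 per bar.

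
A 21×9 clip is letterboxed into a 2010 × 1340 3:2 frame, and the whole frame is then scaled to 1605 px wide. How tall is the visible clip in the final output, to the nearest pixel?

In the 2010×1340 frame the clip fills the width: height = 2010 × 9/21 ≈ 861.43 px.
Scaling 2010 → 1605 is ×0.7985, so the height becomes 861.43 × 0.7985 ≈ 687.86 px.

688 px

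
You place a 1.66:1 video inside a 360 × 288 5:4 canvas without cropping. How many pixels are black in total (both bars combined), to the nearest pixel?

25608 pixels

1.66:1 is wider than 5:4, so it spans the full width.
Content height = 360 / 1.660 ≈ 216.8675 px.
288 − 216.8675 = 71.1325 px of bars.
That's 71.1325 × 360 ≈ 25608 black pixels.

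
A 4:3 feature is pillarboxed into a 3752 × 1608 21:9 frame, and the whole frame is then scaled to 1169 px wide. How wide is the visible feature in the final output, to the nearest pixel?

668 px

Fitted into 3752×1608, the feature spans the height; its width is 1608 × 4/3 ≈ 2144.00 px.
The frame scales by 1169/3752 = 0.3116; 2144.00 × 0.3116 ≈ 668.00 px.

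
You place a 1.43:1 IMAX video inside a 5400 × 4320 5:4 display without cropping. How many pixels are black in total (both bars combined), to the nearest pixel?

Since 1.430 > 1.250, the video is width-limited.
Content height = 5400 / 1.430 ≈ 3776.2238 px.
Leftover height: 4320 − 3776.2238 = 543.7762 px.
Across the 5400-px span: 543.7762 × 5400 ≈ 2936392 px.

2936392 pixels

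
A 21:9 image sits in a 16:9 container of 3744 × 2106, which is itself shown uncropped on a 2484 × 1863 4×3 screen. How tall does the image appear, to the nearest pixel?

1065 px

21:9 in 3744×2106: fills the width, so the image is 3744.00 × 1604.57.
The 16:9 canvas is width-limited in 2484×1863, giving 2484.00 × 1397.25; scale factor 0.6635.
So the image's height is 1604.57 × 0.6635 ≈ 1064.57.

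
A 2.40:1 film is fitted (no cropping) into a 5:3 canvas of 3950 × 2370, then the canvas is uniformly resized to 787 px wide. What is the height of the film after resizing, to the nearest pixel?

Fitted into 3950×2370, the film spans the width; its height is 3950 / 2.400 ≈ 1645.83 px.
Resizing to 787 px wide multiplies everything by 0.1992: 1645.83 → 327.92 px.

328 px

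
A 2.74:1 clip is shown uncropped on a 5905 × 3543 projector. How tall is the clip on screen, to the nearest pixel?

2.74:1 (2.740) > 5:3 (1.667), so the clip fills the width.
That makes the image 2155.11 px tall (5905 / 2.740).

2155 px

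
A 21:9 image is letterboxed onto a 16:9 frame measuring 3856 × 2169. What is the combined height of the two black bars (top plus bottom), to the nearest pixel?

Since 2.333 > 1.778, the image is width-limited.
Content height = 3856 × 9/21 ≈ 1652.57 px.
Leftover height: 2169 − 1652.57 = 516.43 px.

516 px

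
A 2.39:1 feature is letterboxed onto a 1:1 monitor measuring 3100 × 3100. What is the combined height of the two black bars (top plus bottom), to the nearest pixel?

Since 2.390 > 1.000, the feature is width-limited.
That makes the image 1297.07 px tall (3100 / 2.390).
3100 − 1297.07 = 1802.93 px of bars.

1803 px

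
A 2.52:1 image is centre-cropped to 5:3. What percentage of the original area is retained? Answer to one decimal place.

66.1%

Going from 2.52:1 to 5:3 means cutting width while keeping height.
Fraction kept = (1.667)/(2.520) ≈ 66.14%.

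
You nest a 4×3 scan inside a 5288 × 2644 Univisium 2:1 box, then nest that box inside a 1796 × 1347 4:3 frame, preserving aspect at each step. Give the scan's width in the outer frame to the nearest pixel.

1197 px

Inside the 5288×2644 canvas the scan is height-limited at 3525.33 × 2644.00.
Second fit — the Univisium 2:1 canvas into 1796×1347 spans the width: 1796.00 × 898.00 (×0.3396 from 5288×2644).
Applying the same ×0.3396: 3525.33 → 1197.33.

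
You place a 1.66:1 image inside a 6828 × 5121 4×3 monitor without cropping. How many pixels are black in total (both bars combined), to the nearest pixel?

6880896 pixels

1.66:1 (1.660) > 4×3 (1.333), so the image fills the width.
The image is 6828 / 1.660 ≈ 4113.2530 px tall.
5121 − 4113.2530 = 1007.7470 px of bars.
Bar area = 1007.7470 × 6828 ≈ 6880896 px.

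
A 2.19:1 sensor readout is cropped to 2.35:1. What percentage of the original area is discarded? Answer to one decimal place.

Going from 2.19:1 to 2.35:1 means cutting height while keeping width.
Area ratio = (2.190)/(2.350) = 93.19%; the remaining 6.81% is cropped out.

6.8%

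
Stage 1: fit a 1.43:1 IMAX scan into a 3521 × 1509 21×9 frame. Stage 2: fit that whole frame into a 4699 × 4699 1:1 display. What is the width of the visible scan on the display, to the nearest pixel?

1.43:1 IMAX in 3521×1509: fills the height, so the scan is 2157.87 × 1509.00.
Second fit — the 21×9 canvas into 4699×4699 spans the width: 4699.00 × 2013.86 (×1.3346 from 3521×1509).
The scan scales with it: width 2157.87 × 1.3346 ≈ 2879.82.

2880 px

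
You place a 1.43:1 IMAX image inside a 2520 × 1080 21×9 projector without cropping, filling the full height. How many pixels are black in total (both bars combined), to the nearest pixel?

That makes the image 1544.4000 px wide (1080 × 1.430).
Black = 2520 − 1544.4000 = 975.6000 px.
Bar area = 975.6000 × 1080 ≈ 1053648 px.

1053648 pixels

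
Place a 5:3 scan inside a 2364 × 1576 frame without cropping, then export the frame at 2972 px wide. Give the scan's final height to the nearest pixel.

At 2364×1576 the scan is width-limited, so height = 2364 × 3/5 ≈ 1418.40 px.
The frame scales by 2972/2364 = 1.2572; 1418.40 × 1.2572 ≈ 1783.20 px.

1783 px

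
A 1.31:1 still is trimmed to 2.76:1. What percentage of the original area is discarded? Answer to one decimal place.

52.5%

The width stays; only height is cut (since 2.76:1 is wider than 1.31:1).
Fraction kept = (1.310)/(2.760) ≈ 47.46%, so 52.54% is lost.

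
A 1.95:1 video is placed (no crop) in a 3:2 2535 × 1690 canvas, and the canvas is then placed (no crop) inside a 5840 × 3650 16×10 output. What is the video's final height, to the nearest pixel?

2808 px

1.95:1 in 2535×1690: fills the width, so the video is 2535.00 × 1300.00.
Second fit — the 3:2 canvas into 5840×3650 spans the height: 5475.00 × 3650.00 (×2.1598 from 2535×1690).
The video scales with it: height 1300.00 × 2.1598 ≈ 2807.69.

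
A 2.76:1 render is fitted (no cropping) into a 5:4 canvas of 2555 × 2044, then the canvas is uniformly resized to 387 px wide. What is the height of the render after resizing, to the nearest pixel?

In the 2555×2044 frame the render fills the width: height = 2555 / 2.760 ≈ 925.72 px.
Resizing to 387 px wide multiplies everything by 0.1515: 925.72 → 140.22 px.

140 px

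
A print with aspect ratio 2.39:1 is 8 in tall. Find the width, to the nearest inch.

At 2.39:1, 8 × 2.390 ≈ 19.12.

19 in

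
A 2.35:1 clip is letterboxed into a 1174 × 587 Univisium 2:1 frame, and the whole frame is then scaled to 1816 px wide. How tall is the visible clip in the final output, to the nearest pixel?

773 px

Fitted into 1174×587, the clip spans the width; its height is 1174 / 2.350 ≈ 499.57 px.
The frame scales by 1816/1174 = 1.5468; 499.57 × 1.5468 ≈ 772.77 px.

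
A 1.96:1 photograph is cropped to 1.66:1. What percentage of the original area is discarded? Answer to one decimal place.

Going from 1.96:1 to 1.66:1 means cutting width while keeping height.
(1.660)/(1.960) ≈ 0.847 of the area survives, leaving 15.31% discarded.

15.3%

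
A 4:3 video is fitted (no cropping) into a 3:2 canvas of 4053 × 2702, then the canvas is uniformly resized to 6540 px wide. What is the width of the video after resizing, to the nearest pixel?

Fitted into 4053×2702, the video spans the height; its width is 2702 × 4/3 ≈ 3602.67 px.
Resizing to 6540 px wide multiplies everything by 1.6136: 3602.67 → 5813.33 px.

5813 px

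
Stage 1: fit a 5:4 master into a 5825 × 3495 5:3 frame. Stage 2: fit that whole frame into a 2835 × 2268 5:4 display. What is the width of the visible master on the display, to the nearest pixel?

Inside the 5825×3495 canvas the master is height-limited at 4368.75 × 3495.00.
5:3 in 2835×2268: fills the width, so the intermediate becomes 2835.00 × 1701.00 — a scale of ×0.4867.
Applying the same ×0.4867: 4368.75 → 2126.25.

2126 px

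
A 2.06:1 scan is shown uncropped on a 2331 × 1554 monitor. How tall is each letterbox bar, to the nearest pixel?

2.06:1 (2.060) > 3×2 (1.500), so the scan fills the width.
That makes the image 1131.55 px tall (2331 / 2.060).
Leftover height: 1554 − 1131.55 = 422.45 px → 211.22 each side.

211 px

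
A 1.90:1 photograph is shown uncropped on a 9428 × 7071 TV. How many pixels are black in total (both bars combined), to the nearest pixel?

1.90:1 is wider than 4×3, so it spans the full width.
The photograph is 9428 / 1.900 ≈ 4962.1053 px tall.
Black = 7071 − 4962.1053 = 2108.8947 px.
Across the 9428-px span: 2108.8947 × 9428 ≈ 19882660 px.

19882660 pixels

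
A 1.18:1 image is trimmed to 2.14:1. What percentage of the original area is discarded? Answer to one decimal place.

44.9%

Going from 1.18:1 to 2.14:1 means cutting height while keeping width.
(1.180)/(2.140) ≈ 0.551 of the area survives, leaving 44.86% discarded.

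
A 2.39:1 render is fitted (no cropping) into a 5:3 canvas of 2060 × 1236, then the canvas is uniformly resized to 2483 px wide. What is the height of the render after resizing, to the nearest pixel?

In the 2060×1236 frame the render fills the width: height = 2060 / 2.390 ≈ 861.92 px.
Resizing to 2483 px wide multiplies everything by 1.2053: 861.92 → 1038.91 px.

1039 px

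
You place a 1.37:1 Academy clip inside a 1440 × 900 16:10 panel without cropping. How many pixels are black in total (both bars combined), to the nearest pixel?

1.37:1 Academy (1.370) < 16:10 (1.600), so the clip fills the height.
That makes the image 1233.0000 px wide (900 × 1.370).
1440 − 1233.0000 = 207.0000 px of bars.
Bar area = 207.0000 × 900 ≈ 186300 px.

186300 pixels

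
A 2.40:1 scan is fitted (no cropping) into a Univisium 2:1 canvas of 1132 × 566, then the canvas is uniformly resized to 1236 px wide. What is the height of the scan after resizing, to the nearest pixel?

515 px

Fitted into 1132×566, the scan spans the width; its height is 1132 / 2.400 ≈ 471.67 px.
The frame scales by 1236/1132 = 1.0919; 471.67 × 1.0919 ≈ 515.00 px.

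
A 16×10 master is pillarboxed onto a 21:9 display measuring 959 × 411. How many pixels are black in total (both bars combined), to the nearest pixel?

123875 pixels

16×10 is narrower than 21:9, so it spans the full height.
That makes the image 657.6000 px wide (411 × 16/10).
Leftover width: 959 − 657.6000 = 301.4000 px.
Across the 411-px span: 301.4000 × 411 ≈ 123875 px.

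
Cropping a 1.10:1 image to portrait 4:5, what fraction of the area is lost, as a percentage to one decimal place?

The height stays; only width is cut (since portrait 4:5 is narrower than 1.10:1).
Area ratio = (0.800)/(1.100) = 72.73%; the remaining 27.27% is cropped out.

27.3%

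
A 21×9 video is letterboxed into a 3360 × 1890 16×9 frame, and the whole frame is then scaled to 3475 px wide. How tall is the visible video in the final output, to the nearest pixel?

In the 3360×1890 frame the video fills the width: height = 3360 × 9/21 ≈ 1440.00 px.
The frame scales by 3475/3360 = 1.0342; 1440.00 × 1.0342 ≈ 1489.29 px.

1489 px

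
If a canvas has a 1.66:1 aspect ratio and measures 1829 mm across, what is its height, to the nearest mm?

1829 / 1.660 = 1101.81.

1102 mm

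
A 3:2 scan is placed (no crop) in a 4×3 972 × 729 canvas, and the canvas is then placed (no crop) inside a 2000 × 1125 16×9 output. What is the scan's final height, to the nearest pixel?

First fit — 3:2 into 972×729 spans the width: 972.00 × 648.00.
4×3 in 2000×1125: fills the height, so the intermediate becomes 1500.00 × 1125.00 — a scale of ×1.5432.
So the scan's height is 648.00 × 1.5432 ≈ 1000.00.

1000 px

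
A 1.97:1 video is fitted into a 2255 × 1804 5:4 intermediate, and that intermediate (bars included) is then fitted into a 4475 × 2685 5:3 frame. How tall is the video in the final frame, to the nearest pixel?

1704 px

Inside the 2255×1804 canvas the video is width-limited at 2255.00 × 1144.67.
Second fit — the 5:4 canvas into 4475×2685 spans the height: 3356.25 × 2685.00 (×1.4884 from 2255×1804).
Applying the same ×1.4884: 1144.67 → 1703.68.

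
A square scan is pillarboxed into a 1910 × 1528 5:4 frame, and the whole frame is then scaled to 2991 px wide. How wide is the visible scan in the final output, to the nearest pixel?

2393 px

In the 1910×1528 frame the scan fills the height: width = 1528 × 1/1 ≈ 1528.00 px.
Resizing to 2991 px wide multiplies everything by 1.5660: 1528.00 → 2392.80 px.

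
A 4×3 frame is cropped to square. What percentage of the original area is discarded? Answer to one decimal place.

Going from 4×3 to square means cutting width while keeping height.
Area ratio = (1.000)/(1.333) = 75.00%; the remaining 25.00% is cropped out.

25.0%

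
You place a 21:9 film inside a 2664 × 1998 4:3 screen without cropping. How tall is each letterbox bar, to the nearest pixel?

428 px

Since 2.333 > 1.333, the film is width-limited.
That makes the image 1141.71 px tall (2664 × 9/21).
Black = 1998 − 1141.71 = 856.29 px, or 428.14 per bar.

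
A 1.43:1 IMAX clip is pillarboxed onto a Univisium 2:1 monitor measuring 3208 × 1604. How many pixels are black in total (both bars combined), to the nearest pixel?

1.43:1 IMAX (1.430) < Univisium 2:1 (2.000), so the clip fills the height.
That makes the image 2293.7200 px wide (1604 × 1.430).
Leftover width: 3208 − 2293.7200 = 914.2800 px.
Bar area = 914.2800 × 1604 ≈ 1466505 px.

1466505 pixels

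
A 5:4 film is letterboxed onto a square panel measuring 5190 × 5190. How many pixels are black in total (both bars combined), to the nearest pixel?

5:4 is wider than square, so it spans the full width.
Content height = 5190 × 4/5 ≈ 4152.0000 px.
Black = 5190 − 4152.0000 = 1038.0000 px.
Bar area = 1038.0000 × 5190 ≈ 5387220 px.

5387220 pixels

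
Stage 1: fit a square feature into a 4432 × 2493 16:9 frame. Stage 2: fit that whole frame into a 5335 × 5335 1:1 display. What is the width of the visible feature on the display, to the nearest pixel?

square in 4432×2493: fills the height, so the feature is 2493.00 × 2493.00.
The 16:9 canvas is width-limited in 5335×5335, giving 5335.00 × 3000.94; scale factor 1.2037.
So the feature's width is 2493.00 × 1.2037 ≈ 3000.94.

3001 px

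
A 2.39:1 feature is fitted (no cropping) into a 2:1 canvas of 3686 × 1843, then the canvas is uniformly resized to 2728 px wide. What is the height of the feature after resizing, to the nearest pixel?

At 3686×1843 the feature is width-limited, so height = 3686 / 2.390 ≈ 1542.26 px.
Resizing to 2728 px wide multiplies everything by 0.7401: 1542.26 → 1141.42 px.

1141 px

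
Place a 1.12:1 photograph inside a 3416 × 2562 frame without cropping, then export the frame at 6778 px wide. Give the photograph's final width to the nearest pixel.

In the 3416×2562 frame the photograph fills the height: width = 2562 × 1.120 ≈ 2869.44 px.
The frame scales by 6778/3416 = 1.9842; 2869.44 × 1.9842 ≈ 5693.52 px.

5694 px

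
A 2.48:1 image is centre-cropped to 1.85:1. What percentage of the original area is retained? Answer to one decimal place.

The height stays; only width is cut (since 1.85:1 is narrower than 2.48:1).
Fraction kept = (1.850)/(2.480) ≈ 74.60%.

74.6%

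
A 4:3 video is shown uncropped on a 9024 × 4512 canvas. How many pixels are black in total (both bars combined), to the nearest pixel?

13572096 pixels

Since 1.333 < 2.000, the video is height-limited.
The video is 4512 × 4/3 ≈ 6016.0000 px wide.
Leftover width: 9024 − 6016.0000 = 3008.0000 px.
That's 3008.0000 × 4512 ≈ 13572096 black pixels.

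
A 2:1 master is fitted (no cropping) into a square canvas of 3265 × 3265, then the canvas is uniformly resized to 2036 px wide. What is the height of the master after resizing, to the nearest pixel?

In the 3265×3265 frame the master fills the width: height = 3265 × 1/2 ≈ 1632.50 px.
Resizing to 2036 px wide multiplies everything by 0.6236: 1632.50 → 1018.00 px.

1018 px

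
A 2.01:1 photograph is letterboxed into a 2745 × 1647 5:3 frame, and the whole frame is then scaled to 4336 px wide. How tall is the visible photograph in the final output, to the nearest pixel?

2157 px

Fitted into 2745×1647, the photograph spans the width; its height is 2745 / 2.010 ≈ 1365.67 px.
The frame scales by 4336/2745 = 1.5796; 1365.67 × 1.5796 ≈ 2157.21 px.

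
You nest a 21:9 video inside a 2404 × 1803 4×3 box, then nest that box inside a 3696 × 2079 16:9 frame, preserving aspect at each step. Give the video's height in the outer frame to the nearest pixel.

Inside the 2404×1803 canvas the video is width-limited at 2404.00 × 1030.29.
4×3 in 3696×2079: fills the height, so the intermediate becomes 2772.00 × 2079.00 — a scale of ×1.1531.
So the video's height is 1030.29 × 1.1531 ≈ 1188.00.

1188 px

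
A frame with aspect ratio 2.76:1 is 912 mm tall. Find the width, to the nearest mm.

Width = 912 × 2.760 = 2517.12.

2517 mm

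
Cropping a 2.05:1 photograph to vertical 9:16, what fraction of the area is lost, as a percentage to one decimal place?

72.6%

Going from 2.05:1 to vertical 9:16 means cutting width while keeping height.
Fraction kept = (0.562)/(2.050) ≈ 27.44%, so 72.56% is lost.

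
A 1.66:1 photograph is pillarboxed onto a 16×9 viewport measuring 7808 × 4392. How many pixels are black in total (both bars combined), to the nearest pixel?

1.66:1 (1.660) < 16×9 (1.778), so the photograph fills the height.
The photograph is 4392 × 1.660 ≈ 7290.7200 px wide.
Leftover width: 7808 − 7290.7200 = 517.2800 px.
That's 517.2800 × 4392 ≈ 2271894 black pixels.

2271894 pixels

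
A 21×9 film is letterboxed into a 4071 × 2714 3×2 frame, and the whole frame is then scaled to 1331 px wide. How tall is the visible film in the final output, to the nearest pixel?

Fitted into 4071×2714, the film spans the width; its height is 4071 × 9/21 ≈ 1744.71 px.
Scaling 4071 → 1331 is ×0.3269, so the height becomes 1744.71 × 0.3269 ≈ 570.43 px.

570 px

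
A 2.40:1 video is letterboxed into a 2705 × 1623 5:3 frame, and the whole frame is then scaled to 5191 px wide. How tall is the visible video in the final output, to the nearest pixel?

At 2705×1623 the video is width-limited, so height = 2705 / 2.400 ≈ 1127.08 px.
Resizing to 5191 px wide multiplies everything by 1.9190: 1127.08 → 2162.92 px.

2163 px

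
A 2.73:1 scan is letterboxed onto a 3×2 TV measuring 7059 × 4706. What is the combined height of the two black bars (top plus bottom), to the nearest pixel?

2.73:1 (2.730) > 3×2 (1.500), so the scan fills the width.
Content height = 7059 / 2.730 ≈ 2585.71 px.
4706 − 2585.71 = 2120.29 px of bars.

2120 px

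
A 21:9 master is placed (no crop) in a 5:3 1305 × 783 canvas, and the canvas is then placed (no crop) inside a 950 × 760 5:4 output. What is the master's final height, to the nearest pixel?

407 px

21:9 in 1305×783: fills the width, so the master is 1305.00 × 559.29.
Second fit — the 5:3 canvas into 950×760 spans the width: 950.00 × 570.00 (×0.7280 from 1305×783).
Applying the same ×0.7280: 559.29 → 407.14.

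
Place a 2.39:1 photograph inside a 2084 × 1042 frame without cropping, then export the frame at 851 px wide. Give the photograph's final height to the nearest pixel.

356 px

At 2084×1042 the photograph is width-limited, so height = 2084 / 2.390 ≈ 871.97 px.
Resizing to 851 px wide multiplies everything by 0.4083: 871.97 → 356.07 px.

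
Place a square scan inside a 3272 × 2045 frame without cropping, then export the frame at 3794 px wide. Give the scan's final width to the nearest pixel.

2371 px

In the 3272×2045 frame the scan fills the height: width = 2045 × 1/1 ≈ 2045.00 px.
Resizing to 3794 px wide multiplies everything by 1.1595: 2045.00 → 2371.25 px.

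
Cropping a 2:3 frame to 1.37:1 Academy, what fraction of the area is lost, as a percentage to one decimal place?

51.3%

1.37:1 Academy is wider than 2:3, so the crop keeps the full width and trims the height.
Fraction kept = (0.667)/(1.370) ≈ 48.66%, so 51.34% is lost.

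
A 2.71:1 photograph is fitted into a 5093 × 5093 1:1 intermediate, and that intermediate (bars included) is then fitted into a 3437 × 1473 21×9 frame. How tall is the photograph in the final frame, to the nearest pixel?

544 px

2.71:1 in 5093×5093: fills the width, so the photograph is 5093.00 × 1879.34.
1:1 in 3437×1473: fills the height, so the intermediate becomes 1473.00 × 1473.00 — a scale of ×0.2892.
So the photograph's height is 1879.34 × 0.2892 ≈ 543.54.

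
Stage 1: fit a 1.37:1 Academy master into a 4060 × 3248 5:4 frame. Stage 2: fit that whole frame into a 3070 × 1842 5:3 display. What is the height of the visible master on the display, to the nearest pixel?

1681 px

Inside the 4060×3248 canvas the master is width-limited at 4060.00 × 2963.50.
Second fit — the 5:4 canvas into 3070×1842 spans the height: 2302.50 × 1842.00 (×0.5671 from 4060×3248).
So the master's height is 2963.50 × 0.5671 ≈ 1680.66.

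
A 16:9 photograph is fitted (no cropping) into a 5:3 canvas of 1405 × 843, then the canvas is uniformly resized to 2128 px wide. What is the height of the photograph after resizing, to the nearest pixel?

In the 1405×843 frame the photograph fills the width: height = 1405 × 9/16 ≈ 790.31 px.
Resizing to 2128 px wide multiplies everything by 1.5146: 790.31 → 1197.00 px.

1197 px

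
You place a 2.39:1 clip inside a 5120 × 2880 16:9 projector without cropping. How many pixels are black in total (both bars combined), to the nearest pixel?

3777232 pixels

2.39:1 is wider than 16:9, so it spans the full width.
That makes the image 2142.2594 px tall (5120 / 2.390).
2880 − 2142.2594 = 737.7406 px of bars.
Bar area = 737.7406 × 5120 ≈ 3777232 px.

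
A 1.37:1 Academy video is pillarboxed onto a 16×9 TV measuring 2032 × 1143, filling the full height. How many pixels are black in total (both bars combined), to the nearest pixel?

532741 pixels

That makes the image 1565.9100 px wide (1143 × 1.370).
Black = 2032 − 1565.9100 = 466.0900 px.
Bar area = 466.0900 × 1143 ≈ 532741 px.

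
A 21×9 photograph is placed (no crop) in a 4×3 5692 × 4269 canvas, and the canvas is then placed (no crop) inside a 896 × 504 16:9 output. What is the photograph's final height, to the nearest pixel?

288 px

Inside the 5692×4269 canvas the photograph is width-limited at 5692.00 × 2439.43.
Second fit — the 4×3 canvas into 896×504 spans the height: 672.00 × 504.00 (×0.1181 from 5692×4269).
Applying the same ×0.1181: 2439.43 → 288.00.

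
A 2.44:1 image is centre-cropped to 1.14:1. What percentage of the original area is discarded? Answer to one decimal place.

The height stays; only width is cut (since 1.14:1 is narrower than 2.44:1).
(1.140)/(2.440) ≈ 0.467 of the area survives, leaving 53.28% discarded.

53.3%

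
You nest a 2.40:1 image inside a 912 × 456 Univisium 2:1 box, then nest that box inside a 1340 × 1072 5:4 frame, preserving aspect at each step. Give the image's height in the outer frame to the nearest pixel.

558 px

Inside the 912×456 canvas the image is width-limited at 912.00 × 380.00.
Second fit — the Univisium 2:1 canvas into 1340×1072 spans the width: 1340.00 × 670.00 (×1.4693 from 912×456).
So the image's height is 380.00 × 1.4693 ≈ 558.33.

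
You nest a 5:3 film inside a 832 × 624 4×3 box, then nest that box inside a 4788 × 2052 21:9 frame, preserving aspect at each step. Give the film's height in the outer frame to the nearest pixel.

5:3 in 832×624: fills the width, so the film is 832.00 × 499.20.
4×3 in 4788×2052: fills the height, so the intermediate becomes 2736.00 × 2052.00 — a scale of ×3.2885.
So the film's height is 499.20 × 3.2885 ≈ 1641.60.

1642 px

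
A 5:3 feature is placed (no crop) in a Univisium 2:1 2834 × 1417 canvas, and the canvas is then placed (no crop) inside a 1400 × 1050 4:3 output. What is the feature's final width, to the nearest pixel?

1167 px

First fit — 5:3 into 2834×1417 spans the height: 2361.67 × 1417.00.
The Univisium 2:1 canvas is width-limited in 1400×1050, giving 1400.00 × 700.00; scale factor 0.4940.
So the feature's width is 2361.67 × 0.4940 ≈ 1166.67.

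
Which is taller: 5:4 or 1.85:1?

5:4 = 1.25 and 1.85; 1.85 > 1.25. The smaller width-to-height ratio is the taller frame.

5:4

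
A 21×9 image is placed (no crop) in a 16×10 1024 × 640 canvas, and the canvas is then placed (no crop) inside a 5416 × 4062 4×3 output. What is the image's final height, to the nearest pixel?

2321 px

First fit — 21×9 into 1024×640 spans the width: 1024.00 × 438.86.
The 16×10 canvas is width-limited in 5416×4062, giving 5416.00 × 3385.00; scale factor 5.2891.
Applying the same ×5.2891: 438.86 → 2321.14.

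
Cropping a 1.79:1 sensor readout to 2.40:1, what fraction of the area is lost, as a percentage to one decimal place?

The width stays; only height is cut (since 2.40:1 is wider than 1.79:1).
Area ratio = (1.790)/(2.400) = 74.58%; the remaining 25.42% is cropped out.

25.4%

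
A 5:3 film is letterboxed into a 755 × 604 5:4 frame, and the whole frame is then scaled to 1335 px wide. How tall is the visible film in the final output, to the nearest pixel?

801 px

At 755×604 the film is width-limited, so height = 755 × 3/5 ≈ 453.00 px.
Resizing to 1335 px wide multiplies everything by 1.7682: 453.00 → 801.00 px.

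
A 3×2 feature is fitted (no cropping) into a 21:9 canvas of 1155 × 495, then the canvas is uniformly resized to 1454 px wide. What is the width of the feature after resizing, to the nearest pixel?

In the 1155×495 frame the feature fills the height: width = 495 × 3/2 ≈ 742.50 px.
Scaling 1155 → 1454 is ×1.2589, so the width becomes 742.50 × 1.2589 ≈ 934.71 px.

935 px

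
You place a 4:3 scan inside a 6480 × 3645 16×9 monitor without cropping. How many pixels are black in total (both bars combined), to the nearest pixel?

4:3 is narrower than 16×9, so it spans the full height.
Content width = 3645 × 4/3 ≈ 4860.0000 px.
6480 − 4860.0000 = 1620.0000 px of bars.
Bar area = 1620.0000 × 3645 ≈ 5904900 px.

5904900 pixels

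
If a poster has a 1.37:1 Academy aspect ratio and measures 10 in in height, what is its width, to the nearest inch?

14 in

Width = 10 × 1.370 = 13.70.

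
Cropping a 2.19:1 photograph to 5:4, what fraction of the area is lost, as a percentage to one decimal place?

The height stays; only width is cut (since 5:4 is narrower than 2.19:1).
(1.250)/(2.190) ≈ 0.571 of the area survives, leaving 42.92% discarded.

42.9%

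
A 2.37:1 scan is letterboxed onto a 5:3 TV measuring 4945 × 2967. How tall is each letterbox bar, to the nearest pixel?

440 px

Since 2.370 > 1.667, the scan is width-limited.
The scan is 4945 / 2.370 ≈ 2086.50 px tall.
Black = 2967 − 2086.50 = 880.50 px, or 440.25 per bar.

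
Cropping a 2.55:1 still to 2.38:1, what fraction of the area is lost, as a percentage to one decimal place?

6.7%

Going from 2.55:1 to 2.38:1 means cutting width while keeping height.
Area ratio = (2.380)/(2.550) = 93.33%; the remaining 6.67% is cropped out.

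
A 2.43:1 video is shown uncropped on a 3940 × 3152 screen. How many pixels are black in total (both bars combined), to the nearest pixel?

Since 2.430 > 1.250, the video is width-limited.
The video is 3940 / 2.430 ≈ 1621.3992 px tall.
Black = 3152 − 1621.3992 = 1530.6008 px.
Across the 3940-px span: 1530.6008 × 3940 ≈ 6030567 px.

6030567 pixels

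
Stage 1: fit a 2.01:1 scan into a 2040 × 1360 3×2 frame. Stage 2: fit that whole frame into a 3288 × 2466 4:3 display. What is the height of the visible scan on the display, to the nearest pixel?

1636 px

Inside the 2040×1360 canvas the scan is width-limited at 2040.00 × 1014.93.
The 3×2 canvas is width-limited in 3288×2466, giving 3288.00 × 2192.00; scale factor 1.6118.
The scan scales with it: height 1014.93 × 1.6118 ≈ 1635.82.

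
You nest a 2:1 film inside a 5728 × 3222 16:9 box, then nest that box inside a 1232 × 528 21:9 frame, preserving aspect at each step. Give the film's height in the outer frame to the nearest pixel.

2:1 in 5728×3222: fills the width, so the film is 5728.00 × 2864.00.
16:9 in 1232×528: fills the height, so the intermediate becomes 938.67 × 528.00 — a scale of ×0.1639.
Applying the same ×0.1639: 2864.00 → 469.33.

469 px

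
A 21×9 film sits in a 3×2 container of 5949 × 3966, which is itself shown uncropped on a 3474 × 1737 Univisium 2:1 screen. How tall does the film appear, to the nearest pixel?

Inside the 5949×3966 canvas the film is width-limited at 5949.00 × 2549.57.
Second fit — the 3×2 canvas into 3474×1737 spans the height: 2605.50 × 1737.00 (×0.4380 from 5949×3966).
The film scales with it: height 2549.57 × 0.4380 ≈ 1116.64.

1117 px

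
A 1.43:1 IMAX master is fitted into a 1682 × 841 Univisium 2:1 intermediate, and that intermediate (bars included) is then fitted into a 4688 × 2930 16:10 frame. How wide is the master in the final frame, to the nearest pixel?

Inside the 1682×841 canvas the master is height-limited at 1202.63 × 841.00.
Univisium 2:1 in 4688×2930: fills the width, so the intermediate becomes 4688.00 × 2344.00 — a scale of ×2.7872.
So the master's width is 1202.63 × 2.7872 ≈ 3351.92.

3352 px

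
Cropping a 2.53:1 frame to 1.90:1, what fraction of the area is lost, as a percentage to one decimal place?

24.9%

Going from 2.53:1 to 1.90:1 means cutting width while keeping height.
(1.900)/(2.530) ≈ 0.751 of the area survives, leaving 24.90% discarded.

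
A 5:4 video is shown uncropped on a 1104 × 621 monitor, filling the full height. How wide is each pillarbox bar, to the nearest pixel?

Content width = 621 × 5/4 ≈ 776.25 px.
Black = 1104 − 776.25 = 327.75 px, or 163.88 per bar.

164 px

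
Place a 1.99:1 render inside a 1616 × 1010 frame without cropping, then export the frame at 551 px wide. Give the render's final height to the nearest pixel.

277 px

Fitted into 1616×1010, the render spans the width; its height is 1616 / 1.990 ≈ 812.06 px.
Resizing to 551 px wide multiplies everything by 0.3410: 812.06 → 276.88 px.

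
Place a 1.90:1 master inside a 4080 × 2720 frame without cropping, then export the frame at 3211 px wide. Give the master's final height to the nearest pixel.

1690 px

Fitted into 4080×2720, the master spans the width; its height is 4080 / 1.900 ≈ 2147.37 px.
Resizing to 3211 px wide multiplies everything by 0.7870: 2147.37 → 1690.00 px.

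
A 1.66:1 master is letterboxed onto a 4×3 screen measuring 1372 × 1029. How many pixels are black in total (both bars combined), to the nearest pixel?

1.66:1 (1.660) > 4×3 (1.333), so the master fills the width.
The master is 1372 / 1.660 ≈ 826.5060 px tall.
1029 − 826.5060 = 202.4940 px of bars.
That's 202.4940 × 1372 ≈ 277822 black pixels.

277822 pixels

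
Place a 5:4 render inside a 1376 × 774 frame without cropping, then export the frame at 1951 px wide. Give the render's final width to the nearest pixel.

1372 px

In the 1376×774 frame the render fills the height: width = 774 × 5/4 ≈ 967.50 px.
Resizing to 1951 px wide multiplies everything by 1.4179: 967.50 → 1371.80 px.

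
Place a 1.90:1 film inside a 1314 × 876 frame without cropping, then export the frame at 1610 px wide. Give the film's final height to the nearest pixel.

847 px

In the 1314×876 frame the film fills the width: height = 1314 / 1.900 ≈ 691.58 px.
Resizing to 1610 px wide multiplies everything by 1.2253: 691.58 → 847.37 px.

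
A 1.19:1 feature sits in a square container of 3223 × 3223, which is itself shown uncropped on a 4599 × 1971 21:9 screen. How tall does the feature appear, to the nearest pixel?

Inside the 3223×3223 canvas the feature is width-limited at 3223.00 × 2708.40.
square in 4599×1971: fills the height, so the intermediate becomes 1971.00 × 1971.00 — a scale of ×0.6115.
So the feature's height is 2708.40 × 0.6115 ≈ 1656.30.

1656 px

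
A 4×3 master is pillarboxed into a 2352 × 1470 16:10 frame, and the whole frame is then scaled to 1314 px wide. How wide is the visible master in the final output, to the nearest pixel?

Fitted into 2352×1470, the master spans the height; its width is 1470 × 4/3 ≈ 1960.00 px.
Resizing to 1314 px wide multiplies everything by 0.5587: 1960.00 → 1095.00 px.

1095 px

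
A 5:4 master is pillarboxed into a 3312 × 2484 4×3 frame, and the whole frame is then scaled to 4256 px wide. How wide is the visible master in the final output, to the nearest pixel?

At 3312×2484 the master is height-limited, so width = 2484 × 5/4 ≈ 3105.00 px.
The frame scales by 4256/3312 = 1.2850; 3105.00 × 1.2850 ≈ 3990.00 px.

3990 px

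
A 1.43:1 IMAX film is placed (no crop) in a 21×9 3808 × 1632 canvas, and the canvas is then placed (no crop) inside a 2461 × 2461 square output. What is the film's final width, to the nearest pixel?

1508 px

Inside the 3808×1632 canvas the film is height-limited at 2333.76 × 1632.00.
Second fit — the 21×9 canvas into 2461×2461 spans the width: 2461.00 × 1054.71 (×0.6463 from 3808×1632).
The film scales with it: width 2333.76 × 0.6463 ≈ 1508.24.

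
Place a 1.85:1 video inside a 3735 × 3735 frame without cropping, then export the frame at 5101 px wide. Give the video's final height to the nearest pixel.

2757 px

Fitted into 3735×3735, the video spans the width; its height is 3735 / 1.850 ≈ 2018.92 px.
The frame scales by 5101/3735 = 1.3657; 2018.92 × 1.3657 ≈ 2757.30 px.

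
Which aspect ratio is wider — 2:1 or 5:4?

2:1

2 and 5:4 = 1.25; 2 > 1.25.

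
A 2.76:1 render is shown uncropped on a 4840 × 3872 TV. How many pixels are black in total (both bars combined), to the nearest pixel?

2.76:1 (2.760) > 5:4 (1.250), so the render fills the width.
Content height = 4840 / 2.760 ≈ 1753.6232 px.
3872 − 1753.6232 = 2118.3768 px of bars.
That's 2118.3768 × 4840 ≈ 10252944 black pixels.

10252944 pixels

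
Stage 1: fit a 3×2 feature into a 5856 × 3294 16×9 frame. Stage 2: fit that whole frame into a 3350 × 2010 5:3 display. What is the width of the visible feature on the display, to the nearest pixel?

3×2 in 5856×3294: fills the height, so the feature is 4941.00 × 3294.00.
16×9 in 3350×2010: fills the width, so the intermediate becomes 3350.00 × 1884.38 — a scale of ×0.5721.
So the feature's width is 4941.00 × 0.5721 ≈ 2826.56.

2827 px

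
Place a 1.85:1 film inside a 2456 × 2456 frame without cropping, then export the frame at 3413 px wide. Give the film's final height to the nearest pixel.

1845 px

At 2456×2456 the film is width-limited, so height = 2456 / 1.850 ≈ 1327.57 px.
Resizing to 3413 px wide multiplies everything by 1.3897: 1327.57 → 1844.86 px.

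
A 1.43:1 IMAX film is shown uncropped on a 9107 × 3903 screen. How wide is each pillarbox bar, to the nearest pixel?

1.43:1 IMAX is narrower than 21:9, so it spans the full height.
That makes the image 5581.29 px wide (3903 × 1.430).
9107 − 5581.29 = 3525.71 px of bars (1762.86 each).

1763 px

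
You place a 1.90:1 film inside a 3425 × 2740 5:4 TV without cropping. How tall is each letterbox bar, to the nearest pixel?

1.90:1 (1.900) > 5:4 (1.250), so the film fills the width.
The film is 3425 / 1.900 ≈ 1802.63 px tall.
2740 − 1802.63 = 937.37 px of bars (468.68 each).

469 px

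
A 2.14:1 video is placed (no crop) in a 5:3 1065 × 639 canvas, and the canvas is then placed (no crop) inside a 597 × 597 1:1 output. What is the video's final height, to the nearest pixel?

279 px

2.14:1 in 1065×639: fills the width, so the video is 1065.00 × 497.66.
Second fit — the 5:3 canvas into 597×597 spans the width: 597.00 × 358.20 (×0.5606 from 1065×639).
Applying the same ×0.5606: 497.66 → 278.97.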